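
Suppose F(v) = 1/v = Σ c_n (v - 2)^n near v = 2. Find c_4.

1/32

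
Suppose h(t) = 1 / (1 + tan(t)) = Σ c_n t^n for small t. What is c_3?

-4/3

Use the geometric series for the reciprocal, then substitute.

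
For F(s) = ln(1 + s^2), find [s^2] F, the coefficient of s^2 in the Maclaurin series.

Compute the successive derivatives at the expansion point and divide by k!.
F(0) = 0
F′(0) = 0
F′′(0) = 2
Then c_k = F^(k)(0)/k! gives each Taylor coefficient.

1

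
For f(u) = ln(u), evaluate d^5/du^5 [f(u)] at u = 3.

Use the known series and substitute for the argument.
From the series, [(u - 3)^5] f = 1/1215; multiply by 5! = 120 to get 8/81.

8/81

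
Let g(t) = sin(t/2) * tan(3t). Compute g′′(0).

3

Expand each factor separately, then convolve coefficients.
From the series, [t^2] g = 3/2; multiply by 2! = 2 to get 3.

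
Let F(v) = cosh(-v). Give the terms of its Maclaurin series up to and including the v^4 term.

v^4/24 + v^2/2 + 1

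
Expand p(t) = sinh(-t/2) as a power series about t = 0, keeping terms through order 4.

-t^3/48 - t/2

p(0) = 0
p′(0) = -1/2
p′′(0) = 0
p′′′(0) = -1/8
p^(4)(0) = 0
Then c_k = p^(k)(0)/k! gives each Taylor coefficient.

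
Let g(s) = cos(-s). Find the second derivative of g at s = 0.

-1

From the series, [s^2] g = -1/2; multiply by 2! = 2 to get -1.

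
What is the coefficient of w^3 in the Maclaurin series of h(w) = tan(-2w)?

h(0) = 0
h′(0) = -2
h′′(0) = 0
h′′′(0) = -16
The Taylor polynomial is Σ h^(k)(0)/k! · w^k.

-8/3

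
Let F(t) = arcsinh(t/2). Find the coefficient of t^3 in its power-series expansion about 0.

-1/48

F(0) = 0
F′(0) = 1/2
F′′(0) = 0
F′′′(0) = -1/8
So c_3 = F′′′(0)/3! = -1/48.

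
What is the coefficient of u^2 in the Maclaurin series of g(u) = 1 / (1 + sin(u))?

Write 1/(1+u) = 1 - u + u^2 - u^3 + ... and substitute the series for u.
g(0) = 1
g′(0) = -1
g′′(0) = 2

1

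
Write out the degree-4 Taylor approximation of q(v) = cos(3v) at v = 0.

q(0) = 1
q′(0) = 0
q′′(0) = -9
q′′′(0) = 0
q^(4)(0) = 81
Then c_k = q^(k)(0)/k! gives each Taylor coefficient.

27*v^4/8 - 9*v^2/2 + 1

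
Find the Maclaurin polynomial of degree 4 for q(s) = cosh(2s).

Use the known series and substitute for the argument.
[s^0] = 1;  [s^1] = 0;  [s^2] = 2;  [s^3] = 0;  [s^4] = 2/3.

2*s^4/3 + 2*s^2 + 1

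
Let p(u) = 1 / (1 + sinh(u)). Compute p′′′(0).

Use the geometric series for the reciprocal, then substitute.
The coefficient of u^3 in the expansion is -7/6, so p′′′(0) = 3! * (-7/6) = -7.

-7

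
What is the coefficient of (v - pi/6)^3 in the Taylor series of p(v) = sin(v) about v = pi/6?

-sqrt(3)/12

Apply the Taylor formula c_k = f^(k)(a)/k!.
[(v - pi/6)^0] = 1/2;  [(v - pi/6)^1] = sqrt(3)/2;  [(v - pi/6)^2] = -1/4;  [(v - pi/6)^3] = -sqrt(3)/12.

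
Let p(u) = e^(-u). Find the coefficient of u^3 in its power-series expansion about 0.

Differentiate repeatedly and evaluate at the center.
p(0) = 1
p′(0) = -1
p′′(0) = 1
p′′′(0) = -1

-1/6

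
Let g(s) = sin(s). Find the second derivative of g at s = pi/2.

-1

Differentiate repeatedly and evaluate at the center.
The coefficient of (s - pi/2)^2 in the expansion is -1/2, so g′′(pi/2) = 2! * (-1/2) = -1.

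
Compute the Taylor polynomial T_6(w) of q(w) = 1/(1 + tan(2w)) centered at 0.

Compose series: expand the inner function first, then feed it into the outer expansion.
q(0) = 1
q′(0) = -2
q′′(0) = 8
q′′′(0) = -64
q^(4)(0) = 640
q^(5)(0) = -8192
q^(6)(0) = 124928
Then c_k = q^(k)(0)/k! gives each Taylor coefficient.

7808*w^6/45 - 1024*w^5/15 + 80*w^4/3 - 32*w^3/3 + 4*w^2 - 2*w + 1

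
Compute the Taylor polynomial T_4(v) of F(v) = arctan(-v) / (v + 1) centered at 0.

Multiply the numerator's expansion by the denominator's geometric series.
[v^0] = 0;  [v^1] = -1;  [v^2] = 1;  [v^3] = -2/3;  [v^4] = 2/3.

2*v^4/3 - 2*v^3/3 + v^2 - v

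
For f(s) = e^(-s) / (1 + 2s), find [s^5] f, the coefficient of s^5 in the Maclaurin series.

-6331/120

Multiply the two series term by term and collect like powers.
f(0) = 1
f′(0) = -3
f′′(0) = 13
f′′′(0) = -79
f^(4)(0) = 633
f^(5)(0) = -6331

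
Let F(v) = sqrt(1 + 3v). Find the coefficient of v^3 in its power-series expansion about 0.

27/16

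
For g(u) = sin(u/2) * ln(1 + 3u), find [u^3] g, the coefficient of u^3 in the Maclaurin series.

-9/4

Take the Cauchy product of the two expansions.
[u^0] = 0;  [u^1] = 0;  [u^2] = 3/2;  [u^3] = -9/4.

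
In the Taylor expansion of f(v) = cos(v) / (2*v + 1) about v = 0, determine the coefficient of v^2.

Use 1/(1 - r) = Σ r^k on the denominator, then take the Cauchy product.
f(0) = 1
f′(0) = -2
f′′(0) = 7
So c_2 = f′′(0)/2! = 7/2.

7/2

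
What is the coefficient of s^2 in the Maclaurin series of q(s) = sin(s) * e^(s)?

1

Expand each factor separately, then convolve coefficients.
[s^0] = 0;  [s^1] = 1;  [s^2] = 1.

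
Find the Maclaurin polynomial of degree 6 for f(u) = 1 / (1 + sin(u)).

17*u^6/45 - 61*u^5/120 + 2*u^4/3 - 5*u^3/6 + u^2 - u + 1

Expand as Σ (-1)^k u^k with u equal to the inner function's series.
f(0) = 1
f′(0) = -1
f′′(0) = 2
f′′′(0) = -5
f^(4)(0) = 16
f^(5)(0) = -61
f^(6)(0) = 272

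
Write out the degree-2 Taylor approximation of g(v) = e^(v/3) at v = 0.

g(0) = 1
g′(0) = 1/3
g′′(0) = 1/9

v^2/18 + v/3 + 1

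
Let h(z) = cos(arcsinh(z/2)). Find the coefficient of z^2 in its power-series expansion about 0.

-1/8

Let u equal the inner series; expand the outer function in u and truncate.
h(0) = 1
h′(0) = 0
h′′(0) = -1/4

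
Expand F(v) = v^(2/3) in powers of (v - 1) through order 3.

Apply the Taylor formula c_k = f^(k)(a)/k!.
[(v - 1)^0] = 1;  [(v - 1)^1] = 2/3;  [(v - 1)^2] = -1/9;  [(v - 1)^3] = 4/81.

4*(v - 1)^3/81 - (v - 1)^2/9 + 2*(v - 1)/3 + 1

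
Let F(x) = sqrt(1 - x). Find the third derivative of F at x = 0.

Differentiate repeatedly and evaluate at the center.
From the series, [x^3] F = -1/16; multiply by 3! = 6 to get -3/8.

-3/8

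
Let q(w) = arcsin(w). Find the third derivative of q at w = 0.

Apply the Taylor formula c_k = f^(k)(a)/k!.
The coefficient of w^3 in the expansion is 1/6, so q′′′(0) = 3! * (1/6) = 1.

1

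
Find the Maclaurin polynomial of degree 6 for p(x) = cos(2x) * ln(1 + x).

Take the Cauchy product of the two expansions.
[x^0] = 0;  [x^1] = 1;  [x^2] = -1/2;  [x^3] = -5/3;  [x^4] = 3/4;  [x^5] = 1/5;  [x^6] = 0.

x^5/5 + 3*x^4/4 - 5*x^3/3 - x^2/2 + x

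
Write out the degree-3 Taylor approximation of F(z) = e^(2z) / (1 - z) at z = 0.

Expand 1/(denominator) as a geometric series and multiply by the numerator's series.
F(0) = 1
F′(0) = 3
F′′(0) = 10
F′′′(0) = 38

19*z^3/3 + 5*z^2 + 3*z + 1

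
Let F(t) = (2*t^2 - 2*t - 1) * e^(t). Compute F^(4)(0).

15

Multiply each power in the prefactor through the base expansion.
The coefficient of t^4 in the expansion is 5/8, so F^(4)(0) = 4! * (5/8) = 15.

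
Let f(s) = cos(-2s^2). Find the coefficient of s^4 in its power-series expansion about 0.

-2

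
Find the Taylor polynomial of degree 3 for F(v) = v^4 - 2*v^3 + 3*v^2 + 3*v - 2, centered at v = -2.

-10*(v + 2)^3 + 39*(v + 2)^2 - 65*(v + 2) + 36

[(v + 2)^0] = 36;  [(v + 2)^1] = -65;  [(v + 2)^2] = 39;  [(v + 2)^3] = -10.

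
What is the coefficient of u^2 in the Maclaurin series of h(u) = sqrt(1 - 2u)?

-1/2

Differentiate repeatedly and evaluate at the center.
h(0) = 1
h′(0) = -1
h′′(0) = -1
Then c_k = h^(k)(0)/k! gives each Taylor coefficient.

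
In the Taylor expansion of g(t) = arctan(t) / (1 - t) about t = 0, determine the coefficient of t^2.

1

Use 1/(1 - r) = Σ r^k on the denominator, then take the Cauchy product.
[t^0] = 0;  [t^1] = 1;  [t^2] = 1.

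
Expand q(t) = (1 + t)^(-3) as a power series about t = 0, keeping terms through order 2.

q(0) = 1
q′(0) = -3
q′′(0) = 12
The Taylor polynomial is Σ q^(k)(0)/k! · t^k.

6*t^2 - 3*t + 1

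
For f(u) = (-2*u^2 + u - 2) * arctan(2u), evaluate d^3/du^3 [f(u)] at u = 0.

Multiply each power in the prefactor through the base expansion.
The coefficient of u^3 in the expansion is 4/3, so f′′′(0) = 3! * (4/3) = 8.

8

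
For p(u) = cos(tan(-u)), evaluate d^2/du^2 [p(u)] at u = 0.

-1

Compose series: expand the inner function first, then feed it into the outer expansion.
The coefficient of u^2 in the expansion is -1/2, so p′′(0) = 2! * (-1/2) = -1.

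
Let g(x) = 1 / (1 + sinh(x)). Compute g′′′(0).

-7

Use the geometric series for the reciprocal, then substitute.
From the series, [x^3] g = -7/6; multiply by 3! = 6 to get -7.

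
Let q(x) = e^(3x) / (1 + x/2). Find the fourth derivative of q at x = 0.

93/2

Multiply the two series term by term and collect like powers.
The coefficient of x^4 in the expansion is 31/16, so q^(4)(0) = 4! * (31/16) = 93/2.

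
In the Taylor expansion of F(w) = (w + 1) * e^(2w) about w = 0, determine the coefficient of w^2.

4

Multiply each power in the prefactor through the base expansion.
[w^0] = 1;  [w^1] = 3;  [w^2] = 4.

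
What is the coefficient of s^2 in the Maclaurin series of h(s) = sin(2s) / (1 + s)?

Write out both Maclaurin series and multiply, keeping only the needed powers.
h(0) = 0
h′(0) = 2
h′′(0) = -4
Then c_k = h^(k)(0)/k! gives each Taylor coefficient.

-2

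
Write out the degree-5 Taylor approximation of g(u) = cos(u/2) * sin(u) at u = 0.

61*u^5/1920 - 7*u^3/24 + u

Expand each factor separately, then convolve coefficients.
[u^0] = 0;  [u^1] = 1;  [u^2] = 0;  [u^3] = -7/24;  [u^4] = 0;  [u^5] = 61/1920.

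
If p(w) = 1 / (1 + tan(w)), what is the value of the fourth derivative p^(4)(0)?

Write 1/(1+u) = 1 - u + u^2 - u^3 + ... and substitute the series for u.
From the series, [w^4] p = 5/3; multiply by 4! = 24 to get 40.

40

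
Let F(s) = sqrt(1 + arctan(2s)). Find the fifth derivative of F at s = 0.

Plug the Maclaurin series of the inner function into that of the outer and collect terms.
From the series, [s^5] F = 83/40; multiply by 5! = 120 to get 249.

249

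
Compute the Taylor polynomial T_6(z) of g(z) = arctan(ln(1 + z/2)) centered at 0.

-z^6/1536 - 11*z^5/1920 + z^4/64 - z^2/8 + z/2

Compose series: expand the inner function first, then feed it into the outer expansion.
g(0) = 0
g′(0) = 1/2
g′′(0) = -1/4
g′′′(0) = 0
g^(4)(0) = 3/8
g^(5)(0) = -11/16
g^(6)(0) = -15/32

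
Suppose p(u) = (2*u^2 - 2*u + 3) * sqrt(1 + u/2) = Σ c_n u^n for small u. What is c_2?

45/32

Distribute the polynomial across the series and collect like powers.
p(0) = 3
p′(0) = -5/4
p′′(0) = 45/16
So c_2 = p′′(0)/2! = 45/32.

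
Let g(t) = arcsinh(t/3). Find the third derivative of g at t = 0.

-1/27

Apply the Taylor formula c_k = f^(k)(a)/k!.
The coefficient of t^3 in the expansion is -1/162, so g′′′(0) = 3! * (-1/162) = -1/27.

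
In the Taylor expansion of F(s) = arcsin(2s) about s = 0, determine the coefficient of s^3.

4/3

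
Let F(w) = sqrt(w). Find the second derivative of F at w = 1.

-1/4

From the series, [(w - 1)^2] F = -1/8; multiply by 2! = 2 to get -1/4.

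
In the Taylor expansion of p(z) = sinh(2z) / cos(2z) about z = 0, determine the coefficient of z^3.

Invert the denominator's series and multiply.
[z^0] = 0;  [z^1] = 2;  [z^2] = 0;  [z^3] = 16/3.

16/3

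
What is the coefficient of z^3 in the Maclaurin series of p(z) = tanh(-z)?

1/3

p(0) = 0
p′(0) = -1
p′′(0) = 0
p′′′(0) = 2
Dividing each by k! gives the coefficients c_0, ..., c_3.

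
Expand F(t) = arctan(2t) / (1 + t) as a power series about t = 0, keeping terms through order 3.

Expand each factor separately, then convolve coefficients.
F(0) = 0
F′(0) = 2
F′′(0) = -4
F′′′(0) = -4
Dividing each by k! gives the coefficients c_0, ..., c_3.

-2*t^3/3 - 2*t^2 + 2*t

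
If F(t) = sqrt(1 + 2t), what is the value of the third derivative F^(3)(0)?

3

The coefficient of t^3 in the expansion is 1/2, so F′′′(0) = 3! * (1/2) = 3.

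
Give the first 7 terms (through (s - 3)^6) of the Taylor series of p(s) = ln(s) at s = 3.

p(3) = ln(3)
p′(3) = 1/3
p′′(3) = -1/9
p′′′(3) = 2/27
p^(4)(3) = -2/27
p^(5)(3) = 8/81
p^(6)(3) = -40/243
The Taylor polynomial is Σ p^(k)(3)/k! · (s - 3)^k.

-(s - 3)^6/4374 + (s - 3)^5/1215 - (s - 3)^4/324 + (s - 3)^3/81 - (s - 3)^2/18 + (s - 3)/3 + ln(3)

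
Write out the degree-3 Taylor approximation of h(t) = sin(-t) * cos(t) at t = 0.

2*t^3/3 - t

Take the Cauchy product of the two expansions.
h(0) = 0
h′(0) = -1
h′′(0) = 0
h′′′(0) = 4
Dividing each by k! gives the coefficients c_0, ..., c_3.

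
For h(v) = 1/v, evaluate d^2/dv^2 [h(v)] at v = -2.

-1/4

The coefficient of (v + 2)^2 in the expansion is -1/8, so h′′(-2) = 2! * (-1/8) = -1/4.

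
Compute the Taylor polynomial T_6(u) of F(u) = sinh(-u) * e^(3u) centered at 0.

-14*u^6/5 - 62*u^5/15 - 5*u^4 - 14*u^3/3 - 3*u^2 - u

Take the Cauchy product of the two expansions.
[u^0] = 0;  [u^1] = -1;  [u^2] = -3;  [u^3] = -14/3;  [u^4] = -5;  [u^5] = -62/15;  [u^6] = -14/5.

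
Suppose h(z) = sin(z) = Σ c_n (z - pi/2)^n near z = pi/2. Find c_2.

-1/2

h(pi/2) = 1
h′(pi/2) = 0
h′′(pi/2) = -1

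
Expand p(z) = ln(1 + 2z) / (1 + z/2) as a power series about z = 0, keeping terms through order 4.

Expand each factor separately, then convolve coefficients.

-73*z^4/12 + 25*z^3/6 - 3*z^2 + 2*z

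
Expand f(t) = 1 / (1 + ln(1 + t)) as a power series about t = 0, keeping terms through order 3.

Use the geometric series for the reciprocal, then substitute.
f(0) = 1
f′(0) = -1
f′′(0) = 3
f′′′(0) = -14
Then c_k = f^(k)(0)/k! gives each Taylor coefficient.

-7*t^3/3 + 3*t^2/2 - t + 1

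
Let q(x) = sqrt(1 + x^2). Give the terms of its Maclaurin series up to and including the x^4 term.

-x^4/8 + x^2/2 + 1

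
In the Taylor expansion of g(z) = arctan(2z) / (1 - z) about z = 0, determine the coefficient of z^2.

Take the Cauchy product of the two expansions.
[z^0] = 0;  [z^1] = 2;  [z^2] = 2.

2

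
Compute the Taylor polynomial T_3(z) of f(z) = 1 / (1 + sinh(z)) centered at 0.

-7*z^3/6 + z^2 - z + 1

Use the geometric series for the reciprocal, then substitute.
[z^0] = 1;  [z^1] = -1;  [z^2] = 1;  [z^3] = -7/6.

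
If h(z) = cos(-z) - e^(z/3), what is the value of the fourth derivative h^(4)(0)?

Combine the two series term by term.
From the series, [z^4] h = 10/243; multiply by 4! = 24 to get 80/81.

80/81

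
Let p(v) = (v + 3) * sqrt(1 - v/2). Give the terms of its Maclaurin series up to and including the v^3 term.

-7*v^3/128 - 11*v^2/32 + v/4 + 3

Distribute the polynomial across the series and collect like powers.
p(0) = 3
p′(0) = 1/4
p′′(0) = -11/16
p′′′(0) = -21/64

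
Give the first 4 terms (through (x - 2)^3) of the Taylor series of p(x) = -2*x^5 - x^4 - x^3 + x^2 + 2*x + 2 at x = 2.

-89*(x - 2)^3 - 189*(x - 2)^2 - 198*(x - 2) - 78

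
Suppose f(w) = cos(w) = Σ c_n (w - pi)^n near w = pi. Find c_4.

f(pi) = -1
f′(pi) = 0
f′′(pi) = 1
f′′′(pi) = 0
f^(4)(pi) = -1
Dividing each by k! gives the coefficients c_0, ..., c_4.

-1/24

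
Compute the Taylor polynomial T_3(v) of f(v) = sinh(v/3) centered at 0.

f(0) = 0
f′(0) = 1/3
f′′(0) = 0
f′′′(0) = 1/27
Dividing each by k! gives the coefficients c_0, ..., c_3.

v^3/162 + v/3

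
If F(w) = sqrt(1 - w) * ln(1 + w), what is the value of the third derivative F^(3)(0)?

Multiply the two series term by term and collect like powers.
The coefficient of w^3 in the expansion is 11/24, so F′′′(0) = 3! * (11/24) = 11/4.

11/4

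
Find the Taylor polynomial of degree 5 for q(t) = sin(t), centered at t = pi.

-(t - pi)^5/120 + (t - pi)^3/6 - (t - pi)

[(t - pi)^0] = 0;  [(t - pi)^1] = -1;  [(t - pi)^2] = 0;  [(t - pi)^3] = 1/6;  [(t - pi)^4] = 0;  [(t - pi)^5] = -1/120.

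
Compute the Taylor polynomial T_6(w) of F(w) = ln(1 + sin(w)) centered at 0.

-w^6/45 + w^5/24 - w^4/12 + w^3/6 - w^2/2 + w

Plug the Maclaurin series of the inner function into that of the outer and collect terms.
F(0) = 0
F′(0) = 1
F′′(0) = -1
F′′′(0) = 1
F^(4)(0) = -2
F^(5)(0) = 5
F^(6)(0) = -16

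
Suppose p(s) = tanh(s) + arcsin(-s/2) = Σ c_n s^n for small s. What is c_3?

-17/48

Expand each term separately and add.
p(0) = 0
p′(0) = 1/2
p′′(0) = 0
p′′′(0) = -17/8
So c_3 = p′′′(0)/3! = -17/48.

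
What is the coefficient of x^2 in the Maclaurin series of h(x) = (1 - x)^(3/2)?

h(0) = 1
h′(0) = -3/2
h′′(0) = 3/4

3/8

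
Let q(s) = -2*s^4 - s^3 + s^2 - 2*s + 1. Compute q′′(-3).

Compute the successive derivatives at the expansion point and divide by k!.
The coefficient of (s + 3)^2 in the expansion is -98, so q′′(-3) = 2! * (-98) = -196.

-196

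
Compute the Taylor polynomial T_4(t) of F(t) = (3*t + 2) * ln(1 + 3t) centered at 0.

-27*t^4/2 + 9*t^3/2 + 6*t

Shift and add copies of the series according to the polynomial's terms.
[t^0] = 0;  [t^1] = 6;  [t^2] = 0;  [t^3] = 9/2;  [t^4] = -27/2.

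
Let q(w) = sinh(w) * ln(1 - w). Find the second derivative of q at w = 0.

-2

Expand each factor separately, then convolve coefficients.
The coefficient of w^2 in the expansion is -1, so q′′(0) = 2! * (-1) = -2.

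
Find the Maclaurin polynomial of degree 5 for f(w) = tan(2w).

64*w^5/15 + 8*w^3/3 + 2*w

f(0) = 0
f′(0) = 2
f′′(0) = 0
f′′′(0) = 16
f^(4)(0) = 0
f^(5)(0) = 512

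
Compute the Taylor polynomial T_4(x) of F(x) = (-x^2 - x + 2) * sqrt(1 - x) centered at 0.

7*x^4/64 + x^3/2 - 3*x^2/4 - 2*x + 2

Shift and add copies of the series according to the polynomial's terms.
[x^0] = 2;  [x^1] = -2;  [x^2] = -3/4;  [x^3] = 1/2;  [x^4] = 7/64.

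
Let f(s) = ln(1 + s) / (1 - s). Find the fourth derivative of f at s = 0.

Multiply the numerator's expansion by the denominator's geometric series.
From the series, [s^4] f = 7/12; multiply by 4! = 24 to get 14.

14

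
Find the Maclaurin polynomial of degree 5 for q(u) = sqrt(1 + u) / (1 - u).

Take the Cauchy product of the two expansions.

365*u^5/256 + 179*u^4/128 + 23*u^3/16 + 11*u^2/8 + 3*u/2 + 1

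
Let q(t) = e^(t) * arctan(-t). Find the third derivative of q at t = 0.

Take the Cauchy product of the two expansions.
The coefficient of t^3 in the expansion is -1/6, so q′′′(0) = 3! * (-1/6) = -1.

-1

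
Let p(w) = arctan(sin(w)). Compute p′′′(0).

-3

Let u equal the inner series; expand the outer function in u and truncate.
From the series, [w^3] p = -1/2; multiply by 3! = 6 to get -3.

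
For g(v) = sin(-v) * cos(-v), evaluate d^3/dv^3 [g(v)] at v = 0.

Write out both Maclaurin series and multiply, keeping only the needed powers.
The coefficient of v^3 in the expansion is 2/3, so g′′′(0) = 3! * (2/3) = 4.

4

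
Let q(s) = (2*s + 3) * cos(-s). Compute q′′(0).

-3

Multiply each power in the prefactor through the base expansion.
The coefficient of s^2 in the expansion is -3/2, so q′′(0) = 2! * (-3/2) = -3.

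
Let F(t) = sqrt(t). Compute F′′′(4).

From the series, [(t - 4)^3] F = 1/512; multiply by 3! = 6 to get 3/256.

3/256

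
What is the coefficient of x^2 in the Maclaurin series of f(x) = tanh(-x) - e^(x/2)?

Combine the two series term by term.
f(0) = -1
f′(0) = -3/2
f′′(0) = -1/4
The Taylor polynomial is Σ f^(k)(0)/k! · x^k.

-1/8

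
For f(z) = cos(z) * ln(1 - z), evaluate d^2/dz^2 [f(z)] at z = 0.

Multiply the two series term by term and collect like powers.
The coefficient of z^2 in the expansion is -1/2, so f′′(0) = 2! * (-1/2) = -1.

-1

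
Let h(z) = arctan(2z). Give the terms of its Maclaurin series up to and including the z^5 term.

h(0) = 0
h′(0) = 2
h′′(0) = 0
h′′′(0) = -16
h^(4)(0) = 0
h^(5)(0) = 768
Then c_k = h^(k)(0)/k! gives each Taylor coefficient.

32*z^5/5 - 8*z^3/3 + 2*z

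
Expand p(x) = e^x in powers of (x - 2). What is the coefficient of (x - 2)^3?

p(2) = e^(2)
p′(2) = e^(2)
p′′(2) = e^(2)
p′′′(2) = e^(2)
So c_3 = p′′′(2)/3! = e^(2)/6.

e^(2)/6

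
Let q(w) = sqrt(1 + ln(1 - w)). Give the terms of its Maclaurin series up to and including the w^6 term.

Compose series: expand the inner function first, then feed it into the outer expansion.
[w^0] = 1;  [w^1] = -1/2;  [w^2] = -3/8;  [w^3] = -17/48;  [w^4] = -143/384;  [w^5] = -1609/3840;  [w^6] = -22819/46080.

-22819*w^6/46080 - 1609*w^5/3840 - 143*w^4/384 - 17*w^3/48 - 3*w^2/8 - w/2 + 1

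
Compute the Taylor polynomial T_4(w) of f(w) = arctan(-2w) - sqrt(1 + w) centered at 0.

5*w^4/128 + 125*w^3/48 + w^2/8 - 5*w/2 - 1

Add the two expansions coefficient-wise.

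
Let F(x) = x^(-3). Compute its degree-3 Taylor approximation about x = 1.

Use the known series and substitute for the argument.
F(1) = 1
F′(1) = -3
F′′(1) = 12
F′′′(1) = -60

-10*(x - 1)^3 + 6*(x - 1)^2 - 3*(x - 1) + 1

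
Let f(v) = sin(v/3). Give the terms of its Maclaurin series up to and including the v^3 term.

Compute the successive derivatives at the expansion point and divide by k!.
f(0) = 0
f′(0) = 1/3
f′′(0) = 0
f′′′(0) = -1/27

-v^3/162 + v/3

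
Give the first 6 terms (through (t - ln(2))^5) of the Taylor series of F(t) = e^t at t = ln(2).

(t - ln(2))^5/60 + (t - ln(2))^4/12 + (t - ln(2))^3/3 + (t - ln(2))^2 + 2*(t - ln(2)) + 2

Apply the Taylor formula c_k = f^(k)(a)/k!.
[(t - ln(2))^0] = 2;  [(t - ln(2))^1] = 2;  [(t - ln(2))^2] = 1;  [(t - ln(2))^3] = 1/3;  [(t - ln(2))^4] = 1/12;  [(t - ln(2))^5] = 1/60.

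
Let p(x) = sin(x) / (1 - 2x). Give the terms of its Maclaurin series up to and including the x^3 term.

Write out both Maclaurin series and multiply, keeping only the needed powers.
p(0) = 0
p′(0) = 1
p′′(0) = 4
p′′′(0) = 23
The Taylor polynomial is Σ p^(k)(0)/k! · x^k.

23*x^3/6 + 2*x^2 + x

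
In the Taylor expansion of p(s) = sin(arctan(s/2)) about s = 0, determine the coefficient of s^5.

3/256

Substitute the inner expansion into the outer series and collect powers.
So c_5 = p^(5)(0)/5! = 3/256.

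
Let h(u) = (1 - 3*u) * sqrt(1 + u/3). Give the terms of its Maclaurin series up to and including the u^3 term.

Shift and add copies of the series according to the polynomial's terms.
h(0) = 1
h′(0) = -17/6
h′′(0) = -37/36
h′′′(0) = 19/72
Then c_k = h^(k)(0)/k! gives each Taylor coefficient.

19*u^3/432 - 37*u^2/72 - 17*u/6 + 1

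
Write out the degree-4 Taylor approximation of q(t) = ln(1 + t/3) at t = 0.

-t^4/324 + t^3/81 - t^2/18 + t/3

q(0) = 0
q′(0) = 1/3
q′′(0) = -1/9
q′′′(0) = 2/27
q^(4)(0) = -2/27
The Taylor polynomial is Σ q^(k)(0)/k! · t^k.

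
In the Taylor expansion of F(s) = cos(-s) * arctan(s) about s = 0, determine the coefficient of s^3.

-5/6

Multiply the two series term by term and collect like powers.
F(0) = 0
F′(0) = 1
F′′(0) = 0
F′′′(0) = -5
So c_3 = F′′′(0)/3! = -5/6.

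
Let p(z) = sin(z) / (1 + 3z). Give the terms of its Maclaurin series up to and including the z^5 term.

9541*z^5/120 - 53*z^4/2 + 53*z^3/6 - 3*z^2 + z

Take the Cauchy product of the two expansions.
[z^0] = 0;  [z^1] = 1;  [z^2] = -3;  [z^3] = 53/6;  [z^4] = -53/2;  [z^5] = 9541/120.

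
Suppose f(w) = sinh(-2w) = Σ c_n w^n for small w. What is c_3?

-4/3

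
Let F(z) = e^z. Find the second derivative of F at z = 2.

e^(2)

Differentiate repeatedly and evaluate at the center.
The coefficient of (z - 2)^2 in the expansion is e^(2)/2, so F′′(2) = 2! * (e^(2)/2) = e^(2).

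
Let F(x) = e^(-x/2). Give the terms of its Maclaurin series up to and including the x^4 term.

x^4/384 - x^3/48 + x^2/8 - x/2 + 1

Differentiate repeatedly and evaluate at the center.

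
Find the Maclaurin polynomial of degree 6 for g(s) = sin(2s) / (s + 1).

Multiply the numerator's expansion by the denominator's geometric series.
g(0) = 0
g′(0) = 2
g′′(0) = -4
g′′′(0) = 4
g^(4)(0) = -16
g^(5)(0) = 112
g^(6)(0) = -672
Dividing each by k! gives the coefficients c_0, ..., c_6.

-14*s^6/15 + 14*s^5/15 - 2*s^4/3 + 2*s^3/3 - 2*s^2 + 2*s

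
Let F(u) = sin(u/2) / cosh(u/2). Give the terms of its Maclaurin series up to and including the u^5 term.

3*u^5/320 - u^3/12 + u/2

Divide the numerator series by the denominator series (power-series long division).
F(0) = 0
F′(0) = 1/2
F′′(0) = 0
F′′′(0) = -1/2
F^(4)(0) = 0
F^(5)(0) = 9/8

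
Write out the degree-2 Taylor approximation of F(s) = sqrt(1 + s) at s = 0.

F(0) = 1
F′(0) = 1/2
F′′(0) = -1/4

-s^2/8 + s/2 + 1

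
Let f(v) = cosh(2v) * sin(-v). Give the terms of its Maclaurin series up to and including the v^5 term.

Write out both Maclaurin series and multiply, keeping only the needed powers.
[v^0] = 0;  [v^1] = -1;  [v^2] = 0;  [v^3] = -11/6;  [v^4] = 0;  [v^5] = -41/120.

-41*v^5/120 - 11*v^3/6 - v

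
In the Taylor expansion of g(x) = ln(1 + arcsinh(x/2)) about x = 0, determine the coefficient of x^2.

Substitute the inner expansion into the outer series and collect powers.
g(0) = 0
g′(0) = 1/2
g′′(0) = -1/4

-1/8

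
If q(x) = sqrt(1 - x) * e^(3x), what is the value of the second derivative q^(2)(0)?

23/4

Multiply the two series term by term and collect like powers.
The coefficient of x^2 in the expansion is 23/8, so q′′(0) = 2! * (23/8) = 23/4.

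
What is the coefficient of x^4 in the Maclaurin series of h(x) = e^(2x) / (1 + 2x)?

6

Take the Cauchy product of the two expansions.
h(0) = 1
h′(0) = 0
h′′(0) = 4
h′′′(0) = -16
h^(4)(0) = 144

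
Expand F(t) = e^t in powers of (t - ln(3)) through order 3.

F(ln(3)) = 3
F′(ln(3)) = 3
F′′(ln(3)) = 3
F′′′(ln(3)) = 3

(t - ln(3))^3/2 + 3*(t - ln(3))^2/2 + 3*(t - ln(3)) + 3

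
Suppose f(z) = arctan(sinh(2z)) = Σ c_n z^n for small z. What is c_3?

Plug the Maclaurin series of the inner function into that of the outer and collect terms.

-4/3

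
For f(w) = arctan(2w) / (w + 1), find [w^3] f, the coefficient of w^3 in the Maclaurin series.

-2/3

Multiply the numerator's expansion by the denominator's geometric series.
f(0) = 0
f′(0) = 2
f′′(0) = -4
f′′′(0) = -4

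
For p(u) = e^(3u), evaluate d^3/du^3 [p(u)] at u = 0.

27

From the series, [u^3] p = 9/2; multiply by 3! = 6 to get 27.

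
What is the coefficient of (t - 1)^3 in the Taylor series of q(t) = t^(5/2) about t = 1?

[(t - 1)^0] = 1;  [(t - 1)^1] = 5/2;  [(t - 1)^2] = 15/8;  [(t - 1)^3] = 5/16.

5/16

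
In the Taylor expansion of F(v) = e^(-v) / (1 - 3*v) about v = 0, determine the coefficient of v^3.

Expand 1/(denominator) as a geometric series and multiply by the numerator's series.
[v^0] = 1;  [v^1] = 2;  [v^2] = 13/2;  [v^3] = 58/3.

58/3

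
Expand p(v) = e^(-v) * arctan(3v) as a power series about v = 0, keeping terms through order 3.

Expand each factor separately, then convolve coefficients.

-15*v^3/2 - 3*v^2 + 3*v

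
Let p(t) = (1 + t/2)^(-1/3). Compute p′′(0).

The coefficient of t^2 in the expansion is 1/18, so p′′(0) = 2! * (1/18) = 1/9.

1/9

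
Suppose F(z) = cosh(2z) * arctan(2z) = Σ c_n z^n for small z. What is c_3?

4/3

Multiply the two series term by term and collect like powers.
[z^0] = 0;  [z^1] = 2;  [z^2] = 0;  [z^3] = 4/3.
So c_3 = F′′′(0)/3! = 4/3.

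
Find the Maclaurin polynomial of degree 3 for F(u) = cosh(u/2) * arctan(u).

-5*u^3/24 + u

Write out both Maclaurin series and multiply, keeping only the needed powers.
F(0) = 0
F′(0) = 1
F′′(0) = 0
F′′′(0) = -5/4
Dividing each by k! gives the coefficients c_0, ..., c_3.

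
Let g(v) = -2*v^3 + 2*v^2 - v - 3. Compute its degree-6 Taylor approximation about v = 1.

g(1) = -4
g′(1) = -3
g′′(1) = -8
g′′′(1) = -12
g^(4)(1) = 0
g^(5)(1) = 0
g^(6)(1) = 0
The Taylor polynomial is Σ g^(k)(1)/k! · (v - 1)^k.

-2*(v - 1)^3 - 4*(v - 1)^2 - 3*(v - 1) - 4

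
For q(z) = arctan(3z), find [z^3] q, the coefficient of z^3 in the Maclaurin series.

-9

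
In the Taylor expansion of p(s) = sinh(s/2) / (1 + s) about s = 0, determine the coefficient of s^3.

Take the Cauchy product of the two expansions.
p(0) = 0
p′(0) = 1/2
p′′(0) = -1
p′′′(0) = 25/8

25/48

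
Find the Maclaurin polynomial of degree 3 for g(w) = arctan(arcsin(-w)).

Substitute the inner expansion into the outer series and collect powers.
g(0) = 0
g′(0) = -1
g′′(0) = 0
g′′′(0) = 1

w^3/6 - w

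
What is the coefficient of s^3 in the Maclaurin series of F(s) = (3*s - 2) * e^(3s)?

9/2

Multiply each power in the prefactor through the base expansion.
F(0) = -2
F′(0) = -3
F′′(0) = 0
F′′′(0) = 27
So c_3 = F′′′(0)/3! = 9/2.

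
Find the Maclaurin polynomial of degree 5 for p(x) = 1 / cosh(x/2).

Divide the numerator series by the denominator series (power-series long division).
[x^0] = 1;  [x^1] = 0;  [x^2] = -1/8;  [x^3] = 0;  [x^4] = 5/384;  [x^5] = 0.

5*x^4/384 - x^2/8 + 1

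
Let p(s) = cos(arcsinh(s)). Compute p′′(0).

Substitute the inner expansion into the outer series and collect powers.
The coefficient of s^2 in the expansion is -1/2, so p′′(0) = 2! * (-1/2) = -1.

-1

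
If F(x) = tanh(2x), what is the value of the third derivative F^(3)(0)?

-16

The coefficient of x^3 in the expansion is -8/3, so F′′′(0) = 3! * (-8/3) = -16.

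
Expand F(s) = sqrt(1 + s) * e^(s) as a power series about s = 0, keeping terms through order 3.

Expand each factor separately, then convolve coefficients.
F(0) = 1
F′(0) = 3/2
F′′(0) = 7/4
F′′′(0) = 17/8

17*s^3/48 + 7*s^2/8 + 3*s/2 + 1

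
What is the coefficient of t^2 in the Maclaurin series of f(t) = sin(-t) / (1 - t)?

Write out both Maclaurin series and multiply, keeping only the needed powers.
[t^0] = 0;  [t^1] = -1;  [t^2] = -1.

-1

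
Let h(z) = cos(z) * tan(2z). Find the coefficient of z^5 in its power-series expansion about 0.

Write out both Maclaurin series and multiply, keeping only the needed powers.
h(0) = 0
h′(0) = 2
h′′(0) = 0
h′′′(0) = 10
h^(4)(0) = 0
h^(5)(0) = 362
Dividing each by k! gives the coefficients c_0, ..., c_5.

181/60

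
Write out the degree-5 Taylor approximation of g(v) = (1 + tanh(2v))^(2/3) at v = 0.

Plug the Maclaurin series of the inner function into that of the outer and collect terms.

6848*v^5/3645 + 176*v^4/243 - 112*v^3/81 - 4*v^2/9 + 4*v/3 + 1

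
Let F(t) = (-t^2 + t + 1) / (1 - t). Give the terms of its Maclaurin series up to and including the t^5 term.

Distribute the polynomial across the series and collect like powers.
F(0) = 1
F′(0) = 2
F′′(0) = 2
F′′′(0) = 6
F^(4)(0) = 24
F^(5)(0) = 120

t^5 + t^4 + t^3 + t^2 + 2*t + 1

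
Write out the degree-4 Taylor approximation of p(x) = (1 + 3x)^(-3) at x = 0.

1215*x^4 - 270*x^3 + 54*x^2 - 9*x + 1

Apply the Taylor formula c_k = f^(k)(a)/k!.
p(0) = 1
p′(0) = -9
p′′(0) = 108
p′′′(0) = -1620
p^(4)(0) = 29160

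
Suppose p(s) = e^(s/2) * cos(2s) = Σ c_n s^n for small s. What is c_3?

-47/48

Take the Cauchy product of the two expansions.
[s^0] = 1;  [s^1] = 1/2;  [s^2] = -15/8;  [s^3] = -47/48.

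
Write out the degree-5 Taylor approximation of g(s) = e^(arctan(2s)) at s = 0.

4*s^5/3 - 14*s^4/3 - 4*s^3/3 + 2*s^2 + 2*s + 1

Substitute the inner expansion into the outer series and collect powers.
g(0) = 1
g′(0) = 2
g′′(0) = 4
g′′′(0) = -8
g^(4)(0) = -112
g^(5)(0) = 160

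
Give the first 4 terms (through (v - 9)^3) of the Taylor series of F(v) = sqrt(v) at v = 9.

(v - 9)^3/3888 - (v - 9)^2/216 + (v - 9)/6 + 3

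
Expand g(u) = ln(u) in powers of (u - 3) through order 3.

[(u - 3)^0] = ln(3);  [(u - 3)^1] = 1/3;  [(u - 3)^2] = -1/18;  [(u - 3)^3] = 1/81.

(u - 3)^3/81 - (u - 3)^2/18 + (u - 3)/3 + ln(3)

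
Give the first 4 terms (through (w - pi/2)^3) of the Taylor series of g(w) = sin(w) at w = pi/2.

Differentiate repeatedly and evaluate at the center.

1 - (w - pi/2)^2/2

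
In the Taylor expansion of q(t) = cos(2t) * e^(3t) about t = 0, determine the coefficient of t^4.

-119/24

Expand each factor separately, then convolve coefficients.
q(0) = 1
q′(0) = 3
q′′(0) = 5
q′′′(0) = -9
q^(4)(0) = -119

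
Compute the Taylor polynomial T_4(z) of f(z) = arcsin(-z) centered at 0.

Compute the successive derivatives at the expansion point and divide by k!.
[z^0] = 0;  [z^1] = -1;  [z^2] = 0;  [z^3] = -1/6;  [z^4] = 0.

-z^3/6 - z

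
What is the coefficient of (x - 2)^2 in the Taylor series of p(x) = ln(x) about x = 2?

-1/8

p(2) = ln(2)
p′(2) = 1/2
p′′(2) = -1/4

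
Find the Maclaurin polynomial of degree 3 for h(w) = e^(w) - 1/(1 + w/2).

Combine the two series term by term.

7*w^3/24 + w^2/4 + 3*w/2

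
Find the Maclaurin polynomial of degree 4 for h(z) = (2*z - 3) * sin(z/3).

-z^4/81 + z^3/54 + 2*z^2/3 - z

Distribute the polynomial across the series and collect like powers.
[z^0] = 0;  [z^1] = -1;  [z^2] = 2/3;  [z^3] = 1/54;  [z^4] = -1/81.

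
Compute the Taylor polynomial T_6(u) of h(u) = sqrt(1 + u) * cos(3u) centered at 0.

Expand each factor separately, then convolve coefficients.
h(0) = 1
h′(0) = 1/2
h′′(0) = -37/4
h′′′(0) = -105/8
h^(4)(0) = 1497/16
h^(5)(0) = 5505/32
h^(6)(0) = -58941/64
Then c_k = h^(k)(0)/k! gives each Taylor coefficient.

-6549*u^6/5120 + 367*u^5/256 + 499*u^4/128 - 35*u^3/16 - 37*u^2/8 + u/2 + 1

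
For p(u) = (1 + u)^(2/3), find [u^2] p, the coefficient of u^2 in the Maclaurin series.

p(0) = 1
p′(0) = 2/3
p′′(0) = -2/9
So c_2 = p′′(0)/2! = -1/9.

-1/9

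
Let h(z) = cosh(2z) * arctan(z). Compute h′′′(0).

10

Take the Cauchy product of the two expansions.
From the series, [z^3] h = 5/3; multiply by 3! = 6 to get 10.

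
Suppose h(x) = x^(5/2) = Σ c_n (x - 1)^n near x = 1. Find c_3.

5/16

Use the known series and substitute for the argument.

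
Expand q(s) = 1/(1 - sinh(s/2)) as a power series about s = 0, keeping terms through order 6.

Substitute the inner expansion into the outer series and collect powers.

77*s^6/2880 + 181*s^5/3840 + s^4/12 + 7*s^3/48 + s^2/4 + s/2 + 1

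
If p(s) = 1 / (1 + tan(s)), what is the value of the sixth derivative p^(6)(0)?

1952

Write 1/(1+u) = 1 - u + u^2 - u^3 + ... and substitute the series for u.
The coefficient of s^6 in the expansion is 122/45, so p^(6)(0) = 6! * (122/45) = 1952.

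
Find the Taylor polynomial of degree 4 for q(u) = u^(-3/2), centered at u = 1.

315*(u - 1)^4/128 - 35*(u - 1)^3/16 + 15*(u - 1)^2/8 - 3*(u - 1)/2 + 1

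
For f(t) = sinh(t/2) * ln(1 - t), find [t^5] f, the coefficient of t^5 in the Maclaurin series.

Expand each factor separately, then convolve coefficients.
[t^0] = 0;  [t^1] = 0;  [t^2] = -1/2;  [t^3] = -1/4;  [t^4] = -3/16;  [t^5] = -13/96.
So c_5 = f^(5)(0)/5! = -13/96.

-13/96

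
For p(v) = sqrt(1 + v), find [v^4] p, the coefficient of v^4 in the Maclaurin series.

p(0) = 1
p′(0) = 1/2
p′′(0) = -1/4
p′′′(0) = 3/8
p^(4)(0) = -15/16
Then c_k = p^(k)(0)/k! gives each Taylor coefficient.

-5/128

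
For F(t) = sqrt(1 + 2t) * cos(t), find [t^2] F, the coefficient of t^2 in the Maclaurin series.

Take the Cauchy product of the two expansions.
F(0) = 1
F′(0) = 1
F′′(0) = -2
So c_2 = F′′(0)/2! = -1.

-1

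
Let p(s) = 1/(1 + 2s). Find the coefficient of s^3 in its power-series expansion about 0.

[s^0] = 1;  [s^1] = -2;  [s^2] = 4;  [s^3] = -8.

-8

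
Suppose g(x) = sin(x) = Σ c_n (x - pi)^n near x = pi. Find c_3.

g(pi) = 0
g′(pi) = -1
g′′(pi) = 0
g′′′(pi) = 1
So c_3 = g′′′(pi)/3! = 1/6.

1/6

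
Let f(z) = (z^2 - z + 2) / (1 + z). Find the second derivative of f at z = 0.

8

Multiply each power in the prefactor through the base expansion.
From the series, [z^2] f = 4; multiply by 2! = 2 to get 8.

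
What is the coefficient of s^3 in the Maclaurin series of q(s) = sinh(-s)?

q(0) = 0
q′(0) = -1
q′′(0) = 0
q′′′(0) = -1
The Taylor polynomial is Σ q^(k)(0)/k! · s^k.

-1/6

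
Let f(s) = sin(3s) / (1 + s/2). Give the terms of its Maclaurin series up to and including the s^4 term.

Write out both Maclaurin series and multiply, keeping only the needed powers.
f(0) = 0
f′(0) = 3
f′′(0) = -3
f′′′(0) = -45/2
f^(4)(0) = 45

15*s^4/8 - 15*s^3/4 - 3*s^2/2 + 3*s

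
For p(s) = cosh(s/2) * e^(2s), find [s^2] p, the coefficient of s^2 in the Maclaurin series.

17/8

Expand each factor separately, then convolve coefficients.
[s^0] = 1;  [s^1] = 2;  [s^2] = 17/8.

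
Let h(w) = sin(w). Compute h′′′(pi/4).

-sqrt(2)/2

Compute the successive derivatives at the expansion point and divide by k!.
The coefficient of (w - pi/4)^3 in the expansion is -sqrt(2)/12, so h′′′(pi/4) = 3! * (-sqrt(2)/12) = -sqrt(2)/2.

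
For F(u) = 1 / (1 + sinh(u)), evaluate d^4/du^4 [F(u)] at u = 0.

Expand as Σ (-1)^k u^k with u equal to the inner function's series.
The coefficient of u^4 in the expansion is 4/3, so F^(4)(0) = 4! * (4/3) = 32.

32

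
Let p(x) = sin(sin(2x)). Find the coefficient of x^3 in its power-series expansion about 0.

-8/3

Substitute the inner expansion into the outer series and collect powers.
p(0) = 0
p′(0) = 2
p′′(0) = 0
p′′′(0) = -16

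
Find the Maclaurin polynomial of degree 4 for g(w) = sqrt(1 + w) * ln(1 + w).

w^4/24 - w^3/24 + w

Write out both Maclaurin series and multiply, keeping only the needed powers.
[w^0] = 0;  [w^1] = 1;  [w^2] = 0;  [w^3] = -1/24;  [w^4] = 1/24.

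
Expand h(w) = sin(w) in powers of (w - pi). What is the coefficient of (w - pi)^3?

1/6

c_3 = h′′′(pi)/3! = 1/6.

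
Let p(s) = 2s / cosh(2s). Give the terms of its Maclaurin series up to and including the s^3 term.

Divide the numerator series by the denominator series (power-series long division).

-4*s^3 + 2*s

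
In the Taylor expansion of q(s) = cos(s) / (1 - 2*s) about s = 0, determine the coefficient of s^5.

Multiply the numerator's expansion by the denominator's geometric series.
q(0) = 1
q′(0) = 2
q′′(0) = 7
q′′′(0) = 42
q^(4)(0) = 337
q^(5)(0) = 3370
So c_5 = q^(5)(0)/5! = 337/12.

337/12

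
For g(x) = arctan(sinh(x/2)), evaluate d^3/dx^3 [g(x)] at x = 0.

Substitute the inner expansion into the outer series and collect powers.
From the series, [x^3] g = -1/48; multiply by 3! = 6 to get -1/8.

-1/8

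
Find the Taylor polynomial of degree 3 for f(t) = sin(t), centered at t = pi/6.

-sqrt(3)*(t - pi/6)^3/12 - (t - pi/6)^2/4 + sqrt(3)*(t - pi/6)/2 + 1/2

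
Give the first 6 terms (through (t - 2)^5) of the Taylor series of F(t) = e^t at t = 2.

[(t - 2)^0] = e^(2);  [(t - 2)^1] = e^(2);  [(t - 2)^2] = e^(2)/2;  [(t - 2)^3] = e^(2)/6;  [(t - 2)^4] = e^(2)/24;  [(t - 2)^5] = e^(2)/120.

(t - 2)^5*e^(2)/120 + (t - 2)^4*e^(2)/24 + (t - 2)^3*e^(2)/6 + (t - 2)^2*e^(2)/2 + (t - 2)*e^(2) + e^(2)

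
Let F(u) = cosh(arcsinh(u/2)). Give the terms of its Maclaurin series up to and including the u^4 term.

-u^4/128 + u^2/8 + 1

Plug the Maclaurin series of the inner function into that of the outer and collect terms.
F(0) = 1
F′(0) = 0
F′′(0) = 1/4
F′′′(0) = 0
F^(4)(0) = -3/16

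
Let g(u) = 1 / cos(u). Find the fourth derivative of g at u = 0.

Divide the numerator series by the denominator series (power-series long division).
From the series, [u^4] g = 5/24; multiply by 4! = 24 to get 5.

5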